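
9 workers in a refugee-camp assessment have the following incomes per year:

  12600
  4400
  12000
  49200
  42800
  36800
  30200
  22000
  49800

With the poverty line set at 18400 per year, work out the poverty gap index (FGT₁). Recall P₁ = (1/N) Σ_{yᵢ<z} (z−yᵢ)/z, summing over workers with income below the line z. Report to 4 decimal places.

Below the line: 4400, 12000, 12600 (q = 3 of N = 9).
Normalized shortfalls: (18400−4400)/18400 = 0.7609; (18400−12000)/18400 = 0.3478; (18400−12600)/18400 = 0.3152.
Σ = 1.423913. Dividing by the full population N = 9 gives P₁ = 0.1582.

0.1582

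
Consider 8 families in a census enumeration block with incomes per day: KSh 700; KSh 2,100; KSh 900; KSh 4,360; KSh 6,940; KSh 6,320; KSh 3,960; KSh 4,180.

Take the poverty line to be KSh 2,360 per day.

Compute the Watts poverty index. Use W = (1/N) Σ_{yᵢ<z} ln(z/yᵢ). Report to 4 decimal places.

0.2870

Below z: KSh 700, KSh 900, KSh 2,100 (q = 3 of N = 8).
Log shortfalls: ln(2360/700) = 1.2153; ln(2360/900) = 0.9640; ln(2360/2100) = 0.1167.
W = 2.296083 / 8 = 0.2870.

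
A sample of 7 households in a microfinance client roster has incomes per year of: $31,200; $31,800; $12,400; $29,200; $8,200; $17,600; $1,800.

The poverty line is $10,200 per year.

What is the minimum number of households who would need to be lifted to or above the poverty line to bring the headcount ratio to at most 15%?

Currently q = 2 of N = 7 are below the line (H = 0.286).
A headcount ratio of at most 15% allows at most ⌊0.15 × 7⌋ = 1 poor households.
So at least 2 − 1 = 1 must be lifted.

1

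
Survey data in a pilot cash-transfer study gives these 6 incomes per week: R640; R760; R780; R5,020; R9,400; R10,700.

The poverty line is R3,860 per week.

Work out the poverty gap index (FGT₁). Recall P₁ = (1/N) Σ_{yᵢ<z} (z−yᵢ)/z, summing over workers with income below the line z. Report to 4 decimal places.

0.4059

Poor units: R640, R760, R780 (q = 3 of N = 6).
Shortfall ratios: (3860−640)/3860 = 0.8342; (3860−760)/3860 = 0.8031; (3860−780)/3860 = 0.7979.
Σ = 2.435233. Dividing by the full population N = 6 gives P₁ = 0.4059.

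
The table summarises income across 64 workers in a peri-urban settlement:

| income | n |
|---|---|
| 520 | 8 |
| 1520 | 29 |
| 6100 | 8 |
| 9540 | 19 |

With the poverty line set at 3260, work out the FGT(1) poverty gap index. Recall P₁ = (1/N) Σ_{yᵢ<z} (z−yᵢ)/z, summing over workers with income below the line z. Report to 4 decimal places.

Below z: 8×520, 29×1520 (q = 37 of N = 64).
Gap ratios (z−y)/z: (3260−520)/3260 = 0.8405 (×8); (3260−1520)/3260 = 0.5337 (×29).
Sum of shortfalls = 22.202454; P₁ averages over all N: 22.202454 / 64 = 0.3469.

0.3469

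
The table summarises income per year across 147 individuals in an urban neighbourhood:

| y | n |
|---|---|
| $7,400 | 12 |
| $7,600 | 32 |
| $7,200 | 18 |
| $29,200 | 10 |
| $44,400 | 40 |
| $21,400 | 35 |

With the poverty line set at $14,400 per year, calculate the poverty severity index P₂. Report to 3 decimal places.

0.098

Below z: 18×$7,200, 12×$7,400, 32×$7,600 (q = 62 of N = 147).
Normalized shortfalls: (14400−7200)/14400 = 0.5000 (×18); (14400−7400)/14400 = 0.4861 (×12); (14400−7600)/14400 = 0.4722 (×32).
Squared: 0.2500 (×18); 0.2363 (×12); 0.2230 (×32).
Sum = 14.471451; P₂ = 14.471451 / 147 = 0.098.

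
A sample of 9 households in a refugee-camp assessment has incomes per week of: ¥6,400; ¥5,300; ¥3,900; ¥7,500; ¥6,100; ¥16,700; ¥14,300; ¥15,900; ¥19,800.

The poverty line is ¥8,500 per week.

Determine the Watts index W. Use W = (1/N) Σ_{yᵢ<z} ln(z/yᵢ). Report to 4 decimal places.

0.2214

Poor units: ¥3,900, ¥5,300, ¥6,100, ¥6,400, ¥7,500 (q = 5 of N = 9).
Log shortfalls: ln(8500/3900) = 0.7791; ln(8500/5300) = 0.4724; ln(8500/6100) = 0.3318; ln(8500/6400) = 0.2838; ln(8500/7500) = 0.1252.
W = 1.992158 / 9 = 0.2214.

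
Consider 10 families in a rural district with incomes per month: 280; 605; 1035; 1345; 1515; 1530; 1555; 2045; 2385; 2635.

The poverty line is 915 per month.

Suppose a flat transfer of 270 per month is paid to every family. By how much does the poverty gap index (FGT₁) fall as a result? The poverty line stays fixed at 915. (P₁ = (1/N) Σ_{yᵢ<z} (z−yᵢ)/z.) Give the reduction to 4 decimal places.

Before: below the line — 280, 605; poverty gap index (FGT₁) = 0.103279.
After the 270 transfer: below the line — 550, 875; poverty gap index (FGT₁) = 0.044262.
Reduction = 0.103279 − 0.044262 = 0.0590.

0.0590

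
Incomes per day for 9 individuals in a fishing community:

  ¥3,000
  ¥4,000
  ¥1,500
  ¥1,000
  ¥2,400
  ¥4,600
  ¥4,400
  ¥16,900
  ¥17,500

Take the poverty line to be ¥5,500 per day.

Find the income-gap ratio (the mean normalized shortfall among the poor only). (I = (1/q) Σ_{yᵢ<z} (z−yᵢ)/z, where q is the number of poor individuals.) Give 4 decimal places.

Below the line: ¥1,000, ¥1,500, ¥2,400, ¥3,000, ¥4,000, ¥4,400, ¥4,600 (q = 7 of N = 9).
Relative gaps: 0.8182, 0.7273, 0.5636, 0.4545, 0.2727, 0.2000, 0.1636; sum = 3.200000.
I averages over the q = 7 poor units only: 3.200000 / 7 = 0.4571.

0.4571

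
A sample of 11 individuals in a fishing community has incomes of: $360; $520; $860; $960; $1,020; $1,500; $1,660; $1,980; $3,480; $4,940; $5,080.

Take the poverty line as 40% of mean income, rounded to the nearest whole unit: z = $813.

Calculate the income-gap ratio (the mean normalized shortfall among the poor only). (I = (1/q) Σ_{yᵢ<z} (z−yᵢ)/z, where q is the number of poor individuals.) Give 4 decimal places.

Below the line: $360, $520 (q = 2 of N = 11).
Shortfall ratios (z−y)/z: 0.5572, 0.3604; sum = 0.917589.
The income-gap ratio divides by q (the poor only): 0.917589 / 2 = 0.4588.

0.4588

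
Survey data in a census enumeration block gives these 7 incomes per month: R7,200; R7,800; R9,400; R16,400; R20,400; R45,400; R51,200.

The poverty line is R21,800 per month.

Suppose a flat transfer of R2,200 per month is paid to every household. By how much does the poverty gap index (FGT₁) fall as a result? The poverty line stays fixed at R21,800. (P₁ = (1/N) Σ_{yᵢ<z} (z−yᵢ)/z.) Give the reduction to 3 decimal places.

0.067

Before: below the line — R7,200, R7,800, R9,400, R16,400, R20,400; poverty gap index (FGT₁) = 0.31324.
After the R2,200 transfer: below the line — R9,400, R10,000, R11,600, R18,600; poverty gap index (FGT₁) = 0.24640.
Reduction = 0.31324 − 0.24640 = 0.067.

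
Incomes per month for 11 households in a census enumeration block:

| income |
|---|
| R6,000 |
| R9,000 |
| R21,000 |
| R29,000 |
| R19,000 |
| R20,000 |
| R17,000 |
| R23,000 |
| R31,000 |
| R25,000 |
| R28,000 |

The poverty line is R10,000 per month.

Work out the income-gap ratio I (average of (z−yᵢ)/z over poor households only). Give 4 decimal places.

0.2500

Below z: R6,000, R9,000 (q = 2 of N = 11).
Relative gaps: 0.4000, 0.1000; sum = 0.500000.
The income-gap ratio divides by q (the poor only): 0.500000 / 2 = 0.2500.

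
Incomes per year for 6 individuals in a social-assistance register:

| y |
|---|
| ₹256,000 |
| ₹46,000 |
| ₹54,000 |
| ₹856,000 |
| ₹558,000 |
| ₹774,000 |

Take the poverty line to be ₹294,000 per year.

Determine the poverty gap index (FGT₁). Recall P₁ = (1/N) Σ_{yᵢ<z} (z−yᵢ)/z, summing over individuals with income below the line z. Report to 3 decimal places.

Below the line: ₹46,000, ₹54,000, ₹256,000 (q = 3 of N = 6).
Gap ratios (z−y)/z: (294000−46000)/294000 = 0.8435; (294000−54000)/294000 = 0.8163; (294000−256000)/294000 = 0.1293.
Sum of shortfalls = 1.789116; P₁ averages over all N: 1.789116 / 6 = 0.298.

0.298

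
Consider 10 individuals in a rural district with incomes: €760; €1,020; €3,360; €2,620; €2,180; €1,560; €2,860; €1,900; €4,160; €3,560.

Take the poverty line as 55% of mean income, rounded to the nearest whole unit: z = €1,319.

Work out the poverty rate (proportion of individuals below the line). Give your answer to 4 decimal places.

2 of the 10 individuals have income below €1,319.
H = 2/10 = 0.2000.

0.2000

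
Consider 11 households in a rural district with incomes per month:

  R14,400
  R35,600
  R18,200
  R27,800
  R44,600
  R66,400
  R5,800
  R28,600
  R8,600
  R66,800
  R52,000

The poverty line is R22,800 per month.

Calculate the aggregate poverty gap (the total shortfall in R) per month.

R44,200

Below z: R5,800, R8,600, R14,400, R18,200 (q = 4 of N = 11).
Individual gaps: 22800−5800 = 17000; 22800−8600 = 14200; 22800−14400 = 8400; 22800−18200 = 4600.
Aggregate gap = R44,200.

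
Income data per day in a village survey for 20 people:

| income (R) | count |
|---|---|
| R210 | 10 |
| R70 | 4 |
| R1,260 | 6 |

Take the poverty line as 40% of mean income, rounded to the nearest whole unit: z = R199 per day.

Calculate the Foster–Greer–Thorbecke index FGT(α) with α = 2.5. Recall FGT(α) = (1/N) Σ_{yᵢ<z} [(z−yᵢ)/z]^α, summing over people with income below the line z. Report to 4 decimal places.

0.0677

Below the line: 4×R70 (q = 4 of N = 20).
Relative gaps: (199−70)/199 = 0.6482 (×4).
Raised to α = 2.5: 0.33833 (×4).
Sum = 1.353323; FGT(2.5) = 1.353323 / 20 = 0.0677.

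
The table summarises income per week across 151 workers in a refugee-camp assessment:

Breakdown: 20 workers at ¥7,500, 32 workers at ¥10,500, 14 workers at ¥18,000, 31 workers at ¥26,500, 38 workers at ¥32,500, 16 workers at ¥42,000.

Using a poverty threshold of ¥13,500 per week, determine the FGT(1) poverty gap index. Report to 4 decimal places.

Incomes under z: 20×¥7,500, 32×¥10,500 (q = 52 of N = 151).
Shortfall ratios: (13500−7500)/13500 = 0.4444 (×20); (13500−10500)/13500 = 0.2222 (×32).
Σ = 16.000000. Dividing by the full population N = 151 gives P₁ = 0.1060.

0.1060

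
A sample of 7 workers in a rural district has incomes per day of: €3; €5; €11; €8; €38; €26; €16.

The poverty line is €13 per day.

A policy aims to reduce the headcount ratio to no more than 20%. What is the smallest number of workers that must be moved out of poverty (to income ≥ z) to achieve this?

3

4 of the 7 workers are poor, so H = 4/7 = 0.571.
A headcount ratio of at most 20% allows at most ⌊0.20 × 7⌋ = 1 poor workers.
So at least 4 − 1 = 3 must be lifted.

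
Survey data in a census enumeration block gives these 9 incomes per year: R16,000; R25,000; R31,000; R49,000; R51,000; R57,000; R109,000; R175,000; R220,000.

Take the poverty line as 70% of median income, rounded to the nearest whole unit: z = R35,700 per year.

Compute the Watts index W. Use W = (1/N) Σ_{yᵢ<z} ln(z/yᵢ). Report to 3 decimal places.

Poor units: R16,000, R25,000, R31,000 (q = 3 of N = 9).
ln(z/y) terms: ln(35700/16000) = 0.8026; ln(35700/25000) = 0.3563; ln(35700/31000) = 0.1412.
W = 1.300000 / 9 = 0.144.

0.144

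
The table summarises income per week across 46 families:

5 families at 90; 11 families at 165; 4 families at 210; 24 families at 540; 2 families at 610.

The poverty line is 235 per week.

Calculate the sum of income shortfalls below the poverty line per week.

Poor units: 5×90, 11×165, 4×210 (q = 20 of N = 46).
Individual gaps: 5×(235−90) = 725; 11×(235−165) = 770; 4×(235−210) = 100.
Aggregate gap = 1595.

1595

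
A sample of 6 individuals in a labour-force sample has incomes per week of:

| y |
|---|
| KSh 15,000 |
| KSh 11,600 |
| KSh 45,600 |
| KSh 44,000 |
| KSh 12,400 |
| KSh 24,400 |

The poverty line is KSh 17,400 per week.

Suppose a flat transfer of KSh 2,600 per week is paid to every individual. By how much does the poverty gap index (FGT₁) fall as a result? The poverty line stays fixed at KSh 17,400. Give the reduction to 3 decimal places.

0.073

Before: below the line — KSh 11,600, KSh 12,400, KSh 15,000; poverty gap index (FGT₁) = 0.12644.
After the KSh 2,600 transfer: below the line — KSh 14,200, KSh 15,000; poverty gap index (FGT₁) = 0.05364.
Reduction = 0.12644 − 0.05364 = 0.073.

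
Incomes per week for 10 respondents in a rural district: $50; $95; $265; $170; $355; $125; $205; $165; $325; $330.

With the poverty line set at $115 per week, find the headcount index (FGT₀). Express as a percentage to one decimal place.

20.0%

2 of the 10 respondents have income below $115.
H = 2/10 = 20.0%.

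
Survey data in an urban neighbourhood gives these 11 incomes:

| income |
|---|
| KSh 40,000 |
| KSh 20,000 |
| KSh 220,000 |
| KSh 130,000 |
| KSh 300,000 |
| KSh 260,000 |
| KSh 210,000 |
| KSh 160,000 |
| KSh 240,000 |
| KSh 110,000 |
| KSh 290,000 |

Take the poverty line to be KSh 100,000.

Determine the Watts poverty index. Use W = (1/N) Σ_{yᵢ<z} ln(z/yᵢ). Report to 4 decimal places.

0.2296

Below the line: KSh 20,000, KSh 40,000 (q = 2 of N = 11).
ln(z/y) terms: ln(100000/20000) = 1.6094; ln(100000/40000) = 0.9163.
W = 2.525729 / 11 = 0.2296.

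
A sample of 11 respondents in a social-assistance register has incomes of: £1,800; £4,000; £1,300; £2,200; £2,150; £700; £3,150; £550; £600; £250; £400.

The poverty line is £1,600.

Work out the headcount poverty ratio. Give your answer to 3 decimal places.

6 of the 11 respondents have income below £1,600.
H = 6/11 = 0.545.

0.545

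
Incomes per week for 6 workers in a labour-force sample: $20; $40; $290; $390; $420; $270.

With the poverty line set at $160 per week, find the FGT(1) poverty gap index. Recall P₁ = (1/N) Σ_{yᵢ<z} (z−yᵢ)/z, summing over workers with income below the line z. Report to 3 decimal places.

Incomes under z: $20, $40 (q = 2 of N = 6).
Shortfall ratios: (160−20)/160 = 0.8750; (160−40)/160 = 0.7500.
Σ = 1.625000. Dividing by the full population N = 6 gives P₁ = 0.271.

0.271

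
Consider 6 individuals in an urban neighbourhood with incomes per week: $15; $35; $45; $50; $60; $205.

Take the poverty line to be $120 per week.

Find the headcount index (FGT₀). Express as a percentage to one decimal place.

83.3%

5 of the 6 individuals have income below $120.
H = 5/6 = 83.3%.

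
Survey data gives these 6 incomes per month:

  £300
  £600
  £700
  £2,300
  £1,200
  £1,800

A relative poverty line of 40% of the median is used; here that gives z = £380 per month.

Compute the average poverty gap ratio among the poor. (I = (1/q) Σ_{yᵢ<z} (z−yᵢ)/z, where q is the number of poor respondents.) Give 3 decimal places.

0.211

Below z: £300 (q = 1 of N = 6).
Shortfall ratios (z−y)/z: 0.2105; sum = 0.210526.
I averages over the q = 1 poor units only: 0.210526 / 1 = 0.211.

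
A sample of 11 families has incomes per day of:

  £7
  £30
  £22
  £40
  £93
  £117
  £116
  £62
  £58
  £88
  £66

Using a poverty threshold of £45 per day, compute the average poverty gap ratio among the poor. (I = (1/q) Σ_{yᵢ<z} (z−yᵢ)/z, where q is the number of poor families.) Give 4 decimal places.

Incomes under z: £7, £22, £30, £40 (q = 4 of N = 11).
Relative gaps: 0.8444, 0.5111, 0.3333, 0.1111; sum = 1.800000.
I averages over the q = 4 poor units only: 1.800000 / 4 = 0.4500.

0.4500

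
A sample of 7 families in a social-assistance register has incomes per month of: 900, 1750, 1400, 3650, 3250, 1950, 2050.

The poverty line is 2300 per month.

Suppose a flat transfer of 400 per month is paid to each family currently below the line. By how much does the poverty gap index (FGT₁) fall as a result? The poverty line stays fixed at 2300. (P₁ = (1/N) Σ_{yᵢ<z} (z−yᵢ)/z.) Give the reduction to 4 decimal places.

0.1118

Before: below the line — 900, 1400, 1750, 1950, 2050; poverty gap index (FGT₁) = 0.214286.
After the 400 transfer: below the line — 1300, 1800, 2150; poverty gap index (FGT₁) = 0.102484.
Reduction = 0.214286 − 0.102484 = 0.1118.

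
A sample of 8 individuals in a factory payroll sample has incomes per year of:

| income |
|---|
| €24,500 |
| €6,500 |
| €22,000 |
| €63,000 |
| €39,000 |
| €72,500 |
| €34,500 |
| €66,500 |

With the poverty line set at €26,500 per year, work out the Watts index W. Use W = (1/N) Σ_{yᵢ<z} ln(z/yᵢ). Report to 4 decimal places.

Below z: €6,500, €22,000, €24,500 (q = 3 of N = 8).
Log gaps: ln(26500/6500) = 1.4053; ln(26500/22000) = 0.1861; ln(26500/24500) = 0.0785.
W = 1.669916 / 8 = 0.2087.

0.2087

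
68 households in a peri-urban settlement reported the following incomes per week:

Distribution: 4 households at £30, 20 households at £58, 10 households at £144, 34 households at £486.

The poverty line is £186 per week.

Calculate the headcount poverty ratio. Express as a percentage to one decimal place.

34 of the 68 households have income below £186.
H = 34/68 = 50.0%.

50.0%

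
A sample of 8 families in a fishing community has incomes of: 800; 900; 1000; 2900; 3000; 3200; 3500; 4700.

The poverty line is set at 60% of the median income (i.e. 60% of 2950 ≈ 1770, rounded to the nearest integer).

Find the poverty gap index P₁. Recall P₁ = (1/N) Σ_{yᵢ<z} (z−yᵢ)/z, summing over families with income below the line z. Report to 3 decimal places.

0.184

Below z: 800, 900, 1000 (q = 3 of N = 8).
Normalized shortfalls: (1770−800)/1770 = 0.5480; (1770−900)/1770 = 0.4915; (1770−1000)/1770 = 0.4350.
Σ = 1.474576. Dividing by the full population N = 8 gives P₁ = 0.184.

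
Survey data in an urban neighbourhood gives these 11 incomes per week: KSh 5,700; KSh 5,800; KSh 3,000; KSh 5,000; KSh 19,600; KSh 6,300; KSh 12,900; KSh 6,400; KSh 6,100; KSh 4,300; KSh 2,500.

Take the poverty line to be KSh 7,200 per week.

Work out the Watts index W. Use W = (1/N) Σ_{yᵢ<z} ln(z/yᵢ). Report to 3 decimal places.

0.335

Below z: KSh 2,500, KSh 3,000, KSh 4,300, KSh 5,000, KSh 5,700, KSh 5,800, KSh 6,100, KSh 6,300, KSh 6,400 (q = 9 of N = 11).
ln(z/y) terms: ln(7200/2500) = 1.0578; ln(7200/3000) = 0.8755; ln(7200/4300) = 0.5155; ln(7200/5000) = 0.3646; ln(7200/5700) = 0.2336; ln(7200/5800) = 0.2162; ln(7200/6100) = 0.1658; ln(7200/6300) = 0.1335; ln(7200/6400) = 0.1178.
W = 3.680313 / 11 = 0.335.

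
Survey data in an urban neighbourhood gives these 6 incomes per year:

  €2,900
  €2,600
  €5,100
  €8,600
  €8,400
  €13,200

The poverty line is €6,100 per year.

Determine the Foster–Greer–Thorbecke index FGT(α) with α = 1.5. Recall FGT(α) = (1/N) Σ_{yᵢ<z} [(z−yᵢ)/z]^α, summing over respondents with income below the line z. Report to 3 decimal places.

Below the line: €2,600, €2,900, €5,100 (q = 3 of N = 6).
Relative gaps: (6100−2600)/6100 = 0.5738; (6100−2900)/6100 = 0.5246; (6100−5100)/6100 = 0.1639.
Raised to α = 1.5: 0.43462; 0.37995; 0.06638.
Sum = 0.880946; FGT(1.5) = 0.880946 / 6 = 0.147.

0.147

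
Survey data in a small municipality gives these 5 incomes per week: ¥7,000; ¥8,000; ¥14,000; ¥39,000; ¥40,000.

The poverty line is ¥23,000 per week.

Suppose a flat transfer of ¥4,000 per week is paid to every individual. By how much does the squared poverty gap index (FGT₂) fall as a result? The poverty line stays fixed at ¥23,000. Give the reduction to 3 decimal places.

Before: below the line — ¥7,000, ¥8,000, ¥14,000; squared poverty gap index (FGT₂) = 0.21248.
After the ¥4,000 transfer: below the line — ¥11,000, ¥12,000, ¥18,000; squared poverty gap index (FGT₂) = 0.10964.
Reduction = 0.21248 − 0.10964 = 0.103.

0.103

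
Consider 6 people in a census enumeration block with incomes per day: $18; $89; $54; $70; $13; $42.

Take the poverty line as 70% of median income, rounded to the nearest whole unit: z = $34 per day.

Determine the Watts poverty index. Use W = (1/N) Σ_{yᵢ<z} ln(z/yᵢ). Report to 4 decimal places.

Poor units: $13, $18 (q = 2 of N = 6).
Log shortfalls: ln(34/13) = 0.9614; ln(34/18) = 0.6360.
W = 1.597400 / 6 = 0.2662.

0.2662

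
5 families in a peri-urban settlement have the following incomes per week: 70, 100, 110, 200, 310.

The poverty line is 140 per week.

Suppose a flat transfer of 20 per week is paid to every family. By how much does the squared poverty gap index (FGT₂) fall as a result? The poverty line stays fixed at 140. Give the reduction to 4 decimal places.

0.0449

Before: below the line — 70, 100, 110; squared poverty gap index (FGT₂) = 0.075510.
After the 20 transfer: below the line — 90, 120, 130; squared poverty gap index (FGT₂) = 0.030612.
Reduction = 0.075510 − 0.030612 = 0.0449.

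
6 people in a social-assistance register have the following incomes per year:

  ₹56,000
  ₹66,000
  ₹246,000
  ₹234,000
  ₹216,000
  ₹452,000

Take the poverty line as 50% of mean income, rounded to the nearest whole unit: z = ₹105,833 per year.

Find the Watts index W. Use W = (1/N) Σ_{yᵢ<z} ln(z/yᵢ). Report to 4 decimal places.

Incomes under z: ₹56,000, ₹66,000 (q = 2 of N = 6).
Log gaps: ln(105833/56000) = 0.6365; ln(105833/66000) = 0.4722.
W = 1.108718 / 6 = 0.1848.

0.1848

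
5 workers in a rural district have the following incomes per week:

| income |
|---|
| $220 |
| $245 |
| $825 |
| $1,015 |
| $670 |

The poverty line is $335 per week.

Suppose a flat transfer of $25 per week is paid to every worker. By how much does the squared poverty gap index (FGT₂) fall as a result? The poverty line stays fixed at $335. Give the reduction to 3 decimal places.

Before: below the line — $220, $245; squared poverty gap index (FGT₂) = 0.03800.
After the $25 transfer: below the line — $245, $270; squared poverty gap index (FGT₂) = 0.02196.
Reduction = 0.03800 − 0.02196 = 0.016.

0.016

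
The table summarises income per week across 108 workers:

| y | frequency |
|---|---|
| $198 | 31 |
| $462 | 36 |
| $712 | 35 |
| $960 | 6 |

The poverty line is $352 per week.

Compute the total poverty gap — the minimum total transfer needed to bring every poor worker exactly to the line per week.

Below the line: 31×$198 (q = 31 of N = 108).
Individual gaps: 31×(352−198) = 4774.
Aggregate gap = $4,774.

$4,774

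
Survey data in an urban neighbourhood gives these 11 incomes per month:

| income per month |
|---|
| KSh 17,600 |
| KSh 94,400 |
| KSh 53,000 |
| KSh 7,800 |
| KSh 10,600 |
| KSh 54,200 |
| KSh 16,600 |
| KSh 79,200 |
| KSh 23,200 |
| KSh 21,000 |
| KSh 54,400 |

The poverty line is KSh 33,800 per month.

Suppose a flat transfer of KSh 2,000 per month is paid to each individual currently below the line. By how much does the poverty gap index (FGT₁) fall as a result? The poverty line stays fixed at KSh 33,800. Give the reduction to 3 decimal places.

0.032

Before: below the line — KSh 7,800, KSh 10,600, KSh 16,600, KSh 17,600, KSh 21,000, KSh 23,200; poverty gap index (FGT₁) = 0.28510.
After the KSh 2,000 transfer: below the line — KSh 9,800, KSh 12,600, KSh 18,600, KSh 19,600, KSh 23,000, KSh 25,200; poverty gap index (FGT₁) = 0.25282.
Reduction = 0.28510 − 0.25282 = 0.032.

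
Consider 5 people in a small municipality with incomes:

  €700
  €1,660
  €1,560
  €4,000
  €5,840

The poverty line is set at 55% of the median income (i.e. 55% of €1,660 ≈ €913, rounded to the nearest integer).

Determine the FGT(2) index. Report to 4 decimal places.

0.0109

Below z: €700 (q = 1 of N = 5).
Relative gaps: (913−700)/913 = 0.2333.
Squared: 0.0544.
Sum = 0.054427; P₂ = 0.054427 / 5 = 0.0109.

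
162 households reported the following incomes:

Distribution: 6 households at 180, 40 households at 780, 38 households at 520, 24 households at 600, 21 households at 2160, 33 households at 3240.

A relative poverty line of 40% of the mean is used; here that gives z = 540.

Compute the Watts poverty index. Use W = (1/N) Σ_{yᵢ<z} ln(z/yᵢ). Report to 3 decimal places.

Below the line: 6×180, 38×520 (q = 44 of N = 162).
ln(z/y) terms: ln(540/180) = 1.0986 (×6); ln(540/520) = 0.0377 (×38).
W = 8.025806 / 162 = 0.050.

0.050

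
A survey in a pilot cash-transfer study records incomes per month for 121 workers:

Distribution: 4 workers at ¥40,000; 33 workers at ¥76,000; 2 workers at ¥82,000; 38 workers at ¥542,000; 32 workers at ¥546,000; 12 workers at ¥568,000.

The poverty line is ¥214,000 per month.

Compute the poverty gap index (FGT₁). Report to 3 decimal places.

Below z: 4×¥40,000, 33×¥76,000, 2×¥82,000 (q = 39 of N = 121).
Gap ratios (z−y)/z: (214000−40000)/214000 = 0.8131 (×4); (214000−76000)/214000 = 0.6449 (×33); (214000−82000)/214000 = 0.6168 (×2).
Σ = 25.766355. Dividing by the full population N = 121 gives P₁ = 0.213.

0.213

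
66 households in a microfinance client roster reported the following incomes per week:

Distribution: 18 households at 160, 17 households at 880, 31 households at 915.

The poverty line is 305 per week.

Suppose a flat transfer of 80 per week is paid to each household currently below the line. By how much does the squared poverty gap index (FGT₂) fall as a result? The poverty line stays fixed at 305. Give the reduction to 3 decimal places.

0.049

Before: below the line — 18×160; squared poverty gap index (FGT₂) = 0.06164.
After the 80 transfer: below the line — 18×240; squared poverty gap index (FGT₂) = 0.01239.
Reduction = 0.06164 − 0.01239 = 0.049.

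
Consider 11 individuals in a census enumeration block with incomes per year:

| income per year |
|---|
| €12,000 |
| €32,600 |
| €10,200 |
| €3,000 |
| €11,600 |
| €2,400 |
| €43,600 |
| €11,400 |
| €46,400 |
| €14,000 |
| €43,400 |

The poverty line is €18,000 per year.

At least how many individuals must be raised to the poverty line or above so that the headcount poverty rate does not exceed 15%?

Currently q = 7 of N = 11 are below the line (H = 0.636).
A headcount ratio of at most 15% allows at most ⌊0.15 × 11⌋ = 1 poor individuals.
So at least 7 − 1 = 6 must be lifted.

6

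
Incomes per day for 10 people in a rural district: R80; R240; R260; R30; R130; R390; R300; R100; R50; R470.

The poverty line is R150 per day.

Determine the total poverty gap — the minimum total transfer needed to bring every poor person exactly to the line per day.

Incomes under z: R30, R50, R80, R100, R130 (q = 5 of N = 10).
Individual gaps: 150−30 = 120; 150−50 = 100; 150−80 = 70; 150−100 = 50; 150−130 = 20.
Aggregate gap = R360.

R360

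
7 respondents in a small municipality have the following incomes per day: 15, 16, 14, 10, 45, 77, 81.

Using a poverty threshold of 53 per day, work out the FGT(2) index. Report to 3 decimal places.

0.318

Below z: 10, 14, 15, 16, 45 (q = 5 of N = 7).
Shortfall ratios: (53−10)/53 = 0.8113; (53−14)/53 = 0.7358; (53−15)/53 = 0.7170; (53−16)/53 = 0.6981; (53−45)/53 = 0.1509.
Squared: 0.6582; 0.5415; 0.5141; 0.4874; 0.0228.
Sum = 2.223923; P₂ = 2.223923 / 7 = 0.318.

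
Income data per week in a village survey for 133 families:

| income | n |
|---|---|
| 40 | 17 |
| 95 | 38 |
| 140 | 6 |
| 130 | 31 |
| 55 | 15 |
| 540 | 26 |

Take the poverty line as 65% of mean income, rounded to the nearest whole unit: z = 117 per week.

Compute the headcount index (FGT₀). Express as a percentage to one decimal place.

52.6%

70 of the 133 families have income below 117.
H = 70/133 = 52.6%.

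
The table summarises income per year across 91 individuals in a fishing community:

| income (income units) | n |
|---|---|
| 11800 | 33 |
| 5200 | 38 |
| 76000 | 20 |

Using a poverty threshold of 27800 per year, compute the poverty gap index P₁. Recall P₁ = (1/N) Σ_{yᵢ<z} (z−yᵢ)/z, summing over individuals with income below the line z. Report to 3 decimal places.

Below z: 38×5200, 33×11800 (q = 71 of N = 91).
Normalized shortfalls: (27800−5200)/27800 = 0.8129 (×38); (27800−11800)/27800 = 0.5755 (×33).
Σ = 49.884892. Dividing by the full population N = 91 gives P₁ = 0.548.

0.548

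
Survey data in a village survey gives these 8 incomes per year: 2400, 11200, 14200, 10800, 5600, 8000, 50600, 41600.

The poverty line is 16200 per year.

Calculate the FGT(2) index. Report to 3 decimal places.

Poor units: 2400, 5600, 8000, 10800, 11200, 14200 (q = 6 of N = 8).
Normalized shortfalls: (16200−2400)/16200 = 0.8519; (16200−5600)/16200 = 0.6543; (16200−8000)/16200 = 0.5062; (16200−10800)/16200 = 0.3333; (16200−11200)/16200 = 0.3086; (16200−14200)/16200 = 0.1235.
Squared: 0.7257; 0.4281; 0.2562; 0.1111; 0.0953; 0.0152.
Sum = 1.631611; P₂ = 1.631611 / 8 = 0.204.

0.204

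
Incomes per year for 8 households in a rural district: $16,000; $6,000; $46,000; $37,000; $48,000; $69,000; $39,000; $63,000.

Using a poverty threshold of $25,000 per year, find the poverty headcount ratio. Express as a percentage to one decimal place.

25.0%

2 of the 8 households have income below $25,000.
H = 2/8 = 25.0%.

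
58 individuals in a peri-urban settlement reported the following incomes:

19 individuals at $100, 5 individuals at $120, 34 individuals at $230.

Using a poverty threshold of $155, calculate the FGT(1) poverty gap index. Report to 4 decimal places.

Incomes under z: 19×$100, 5×$120 (q = 24 of N = 58).
Relative gaps: (155−100)/155 = 0.3548 (×19); (155−120)/155 = 0.2258 (×5).
Sum of shortfalls = 7.870968; P₁ averages over all N: 7.870968 / 58 = 0.1357.

0.1357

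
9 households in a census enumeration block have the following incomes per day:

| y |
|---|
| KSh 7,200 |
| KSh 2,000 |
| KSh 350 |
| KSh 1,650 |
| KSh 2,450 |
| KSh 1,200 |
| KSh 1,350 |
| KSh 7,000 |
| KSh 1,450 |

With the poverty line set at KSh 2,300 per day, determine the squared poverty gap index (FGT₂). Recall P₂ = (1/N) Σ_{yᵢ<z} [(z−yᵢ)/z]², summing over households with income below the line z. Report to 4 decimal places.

0.1502

Below the line: KSh 350, KSh 1,200, KSh 1,350, KSh 1,450, KSh 1,650, KSh 2,000 (q = 6 of N = 9).
Gap ratios (z−y)/z: (2300−350)/2300 = 0.8478; (2300−1200)/2300 = 0.4783; (2300−1350)/2300 = 0.4130; (2300−1450)/2300 = 0.3696; (2300−1650)/2300 = 0.2826; (2300−2000)/2300 = 0.1304.
Squared: 0.7188; 0.2287; 0.1706; 0.1366; 0.0799; 0.0170.
Sum = 1.351607; P₂ = 1.351607 / 9 = 0.1502.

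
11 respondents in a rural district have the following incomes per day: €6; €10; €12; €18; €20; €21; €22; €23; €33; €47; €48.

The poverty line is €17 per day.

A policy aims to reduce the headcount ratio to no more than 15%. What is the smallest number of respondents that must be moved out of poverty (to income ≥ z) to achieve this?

3 of the 11 respondents are poor, so H = 3/11 = 0.273.
A headcount ratio of at most 15% allows at most ⌊0.15 × 11⌋ = 1 poor respondents.
So at least 3 − 1 = 2 must be lifted.

2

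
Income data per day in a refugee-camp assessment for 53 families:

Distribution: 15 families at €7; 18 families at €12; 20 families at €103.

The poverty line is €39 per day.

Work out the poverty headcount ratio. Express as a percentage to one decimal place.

62.3%

33 of the 53 families have income below €39.
H = 33/53 = 62.3%.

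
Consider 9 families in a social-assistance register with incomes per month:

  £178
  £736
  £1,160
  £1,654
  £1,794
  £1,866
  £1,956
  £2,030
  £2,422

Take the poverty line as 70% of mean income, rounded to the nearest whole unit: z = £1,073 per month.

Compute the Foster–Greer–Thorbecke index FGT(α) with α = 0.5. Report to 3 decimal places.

Poor units: £178, £736 (q = 2 of N = 9).
Shortfall ratios: (1073−178)/1073 = 0.8341; (1073−736)/1073 = 0.3141.
Raised to α = 0.5: 0.91330; 0.56042.
Sum = 1.473718; FGT(0.5) = 1.473718 / 9 = 0.164.

0.164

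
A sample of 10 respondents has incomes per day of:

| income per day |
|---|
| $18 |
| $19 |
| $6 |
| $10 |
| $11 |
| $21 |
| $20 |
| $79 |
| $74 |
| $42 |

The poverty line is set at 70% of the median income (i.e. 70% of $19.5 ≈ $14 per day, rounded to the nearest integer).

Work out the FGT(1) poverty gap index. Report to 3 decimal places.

Below the line: $6, $10, $11 (q = 3 of N = 10).
Normalized shortfalls: (14−6)/14 = 0.5714; (14−10)/14 = 0.2857; (14−11)/14 = 0.2143.
Σ = 1.071429. Dividing by the full population N = 10 gives P₁ = 0.107.

0.107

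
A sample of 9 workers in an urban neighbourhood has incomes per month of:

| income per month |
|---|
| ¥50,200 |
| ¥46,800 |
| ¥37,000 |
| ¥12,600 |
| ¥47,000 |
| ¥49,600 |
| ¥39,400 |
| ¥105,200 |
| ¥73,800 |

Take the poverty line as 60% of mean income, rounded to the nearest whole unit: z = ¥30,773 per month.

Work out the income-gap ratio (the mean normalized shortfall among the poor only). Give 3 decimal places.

Below the line: ¥12,600 (q = 1 of N = 9).
Relative gaps: 0.5906; sum = 0.590550.
The income-gap ratio divides by q (the poor only): 0.590550 / 1 = 0.591.

0.591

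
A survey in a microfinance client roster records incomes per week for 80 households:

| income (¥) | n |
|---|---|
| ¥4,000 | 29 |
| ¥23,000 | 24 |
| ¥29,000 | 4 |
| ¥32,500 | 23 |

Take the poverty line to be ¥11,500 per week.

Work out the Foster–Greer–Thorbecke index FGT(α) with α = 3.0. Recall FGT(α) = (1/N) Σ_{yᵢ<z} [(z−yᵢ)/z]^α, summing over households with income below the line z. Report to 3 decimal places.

Below z: 29×¥4,000 (q = 29 of N = 80).
Relative gaps: (11500−4000)/11500 = 0.6522 (×29).
Raised to α = 3.0: 0.27739 (×29).
Sum = 8.044300; FGT(3.0) = 8.044300 / 80 = 0.101.

0.101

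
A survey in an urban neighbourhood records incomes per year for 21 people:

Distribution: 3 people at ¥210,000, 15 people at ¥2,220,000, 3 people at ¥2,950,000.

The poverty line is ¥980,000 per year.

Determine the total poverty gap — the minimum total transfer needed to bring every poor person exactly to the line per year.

Below the line: 3×¥210,000 (q = 3 of N = 21).
Individual gaps: 3×(980000−210000) = 2310000.
Aggregate gap = ¥2,310,000.

¥2,310,000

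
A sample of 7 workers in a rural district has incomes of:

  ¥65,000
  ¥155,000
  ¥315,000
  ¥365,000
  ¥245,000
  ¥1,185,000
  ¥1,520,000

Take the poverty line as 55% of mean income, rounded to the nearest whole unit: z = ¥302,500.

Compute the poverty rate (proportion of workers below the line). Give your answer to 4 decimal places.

0.4286

3 of the 7 workers have income below ¥302,500.
H = 3/7 = 0.4286.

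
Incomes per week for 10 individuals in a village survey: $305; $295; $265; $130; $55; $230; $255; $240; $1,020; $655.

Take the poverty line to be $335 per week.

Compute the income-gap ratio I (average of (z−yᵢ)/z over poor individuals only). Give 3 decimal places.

Poor units: $55, $130, $230, $240, $255, $265, $295, $305 (q = 8 of N = 10).
Shortfall ratios (z−y)/z: 0.8358, 0.6119, 0.3134, 0.2836, 0.2388, 0.2090, 0.1194, 0.0896; sum = 2.701493.
The income-gap ratio divides by q (the poor only): 2.701493 / 8 = 0.338.

0.338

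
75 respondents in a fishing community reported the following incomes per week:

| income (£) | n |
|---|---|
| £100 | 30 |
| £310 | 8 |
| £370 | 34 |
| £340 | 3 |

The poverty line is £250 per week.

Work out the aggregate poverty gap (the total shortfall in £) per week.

Below z: 30×£100 (q = 30 of N = 75).
Individual gaps: 30×(250−100) = 4500.
Aggregate gap = £4,500.

£4,500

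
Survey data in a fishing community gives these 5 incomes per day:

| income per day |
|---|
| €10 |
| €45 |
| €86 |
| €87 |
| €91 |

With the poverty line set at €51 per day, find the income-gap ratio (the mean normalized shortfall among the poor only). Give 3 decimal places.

0.461

Below z: €10, €45 (q = 2 of N = 5).
Relative gaps: 0.8039, 0.1176; sum = 0.921569.
I averages over the q = 2 poor units only: 0.921569 / 2 = 0.461.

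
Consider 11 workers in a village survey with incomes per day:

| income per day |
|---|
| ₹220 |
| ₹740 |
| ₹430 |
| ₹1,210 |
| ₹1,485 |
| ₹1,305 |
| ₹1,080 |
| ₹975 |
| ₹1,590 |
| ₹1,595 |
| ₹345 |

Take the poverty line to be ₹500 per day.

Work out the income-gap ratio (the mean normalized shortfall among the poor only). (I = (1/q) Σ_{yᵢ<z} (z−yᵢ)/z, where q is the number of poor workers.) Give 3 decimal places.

0.337

Incomes under z: ₹220, ₹345, ₹430 (q = 3 of N = 11).
Shortfall ratios (z−y)/z: 0.5600, 0.3100, 0.1400; sum = 1.010000.
I averages over the q = 3 poor units only: 1.010000 / 3 = 0.337.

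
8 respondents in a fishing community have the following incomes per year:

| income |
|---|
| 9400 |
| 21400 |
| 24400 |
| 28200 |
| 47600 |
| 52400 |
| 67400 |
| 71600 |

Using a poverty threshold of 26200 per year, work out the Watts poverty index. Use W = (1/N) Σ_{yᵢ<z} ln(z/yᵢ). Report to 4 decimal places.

0.1623

Incomes under z: 9400, 21400, 24400 (q = 3 of N = 8).
Log gaps: ln(26200/9400) = 1.0250; ln(26200/21400) = 0.2024; ln(26200/24400) = 0.0712.
W = 1.298594 / 8 = 0.1623.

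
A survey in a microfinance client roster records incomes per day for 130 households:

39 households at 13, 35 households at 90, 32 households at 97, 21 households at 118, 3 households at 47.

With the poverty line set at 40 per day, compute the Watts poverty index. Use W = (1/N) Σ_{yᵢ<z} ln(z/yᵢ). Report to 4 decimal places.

Incomes under z: 39×13 (q = 39 of N = 130).
ln(z/y) terms: ln(40/13) = 1.1239 (×39).
W = 43.833274 / 130 = 0.3372.

0.3372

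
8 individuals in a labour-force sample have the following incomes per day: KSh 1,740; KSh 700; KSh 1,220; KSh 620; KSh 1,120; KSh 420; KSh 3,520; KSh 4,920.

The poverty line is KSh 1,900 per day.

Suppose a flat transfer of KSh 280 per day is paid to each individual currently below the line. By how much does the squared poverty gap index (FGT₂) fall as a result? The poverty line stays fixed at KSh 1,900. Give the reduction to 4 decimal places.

Before: below the line — KSh 420, KSh 620, KSh 700, KSh 1,120, KSh 1,220, KSh 1,740; squared poverty gap index (FGT₂) = 0.220402.
After the KSh 280 transfer: below the line — KSh 700, KSh 900, KSh 980, KSh 1,400, KSh 1,500; squared poverty gap index (FGT₂) = 0.127992.
Reduction = 0.220402 − 0.127992 = 0.0924.

0.0924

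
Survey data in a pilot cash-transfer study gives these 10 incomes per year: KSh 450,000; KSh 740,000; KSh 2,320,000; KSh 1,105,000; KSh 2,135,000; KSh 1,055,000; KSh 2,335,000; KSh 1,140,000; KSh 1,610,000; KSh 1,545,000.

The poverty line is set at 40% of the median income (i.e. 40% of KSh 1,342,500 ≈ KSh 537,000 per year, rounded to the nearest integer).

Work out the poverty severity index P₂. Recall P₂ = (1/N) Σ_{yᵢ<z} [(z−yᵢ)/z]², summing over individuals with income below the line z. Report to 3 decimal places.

0.003

Poor units: KSh 450,000 (q = 1 of N = 10).
Normalized shortfalls: (537000−450000)/537000 = 0.1620.
Squared: 0.0262.
Sum = 0.026248; P₂ = 0.026248 / 10 = 0.003.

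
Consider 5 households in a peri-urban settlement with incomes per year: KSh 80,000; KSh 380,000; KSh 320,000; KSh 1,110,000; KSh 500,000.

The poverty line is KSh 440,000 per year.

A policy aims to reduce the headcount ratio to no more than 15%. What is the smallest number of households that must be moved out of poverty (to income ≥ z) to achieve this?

3

Currently q = 3 of N = 5 are below the line (H = 0.600).
A headcount ratio of at most 15% allows at most ⌊0.15 × 5⌋ = 0 poor households.
So at least 3 − 0 = 3 must be lifted.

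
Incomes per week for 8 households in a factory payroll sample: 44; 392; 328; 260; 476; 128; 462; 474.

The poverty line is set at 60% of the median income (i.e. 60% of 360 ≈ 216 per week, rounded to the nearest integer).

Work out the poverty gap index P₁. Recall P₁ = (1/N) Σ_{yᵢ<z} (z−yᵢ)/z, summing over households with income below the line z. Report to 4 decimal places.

Incomes under z: 44, 128 (q = 2 of N = 8).
Relative gaps: (216−44)/216 = 0.7963; (216−128)/216 = 0.4074.
Sum of shortfalls = 1.203704; P₁ averages over all N: 1.203704 / 8 = 0.1505.

0.1505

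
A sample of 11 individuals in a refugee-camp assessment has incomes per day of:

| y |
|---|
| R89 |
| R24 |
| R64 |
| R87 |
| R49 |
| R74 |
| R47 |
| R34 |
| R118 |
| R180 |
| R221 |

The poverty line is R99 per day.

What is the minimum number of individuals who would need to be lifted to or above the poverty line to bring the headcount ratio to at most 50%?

3

Currently q = 8 of N = 11 are below the line (H = 0.727).
A headcount ratio of at most 50% allows at most ⌊0.50 × 11⌋ = 5 poor individuals.
So at least 8 − 5 = 3 must be lifted.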